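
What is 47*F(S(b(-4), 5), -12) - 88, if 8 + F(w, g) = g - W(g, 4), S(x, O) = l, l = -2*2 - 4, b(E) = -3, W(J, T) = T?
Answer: -1216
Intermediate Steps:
l = -8 (l = -4 - 4 = -8)
S(x, O) = -8
F(w, g) = -12 + g (F(w, g) = -8 + (g - 1*4) = -8 + (g - 4) = -8 + (-4 + g) = -12 + g)
47*F(S(b(-4), 5), -12) - 88 = 47*(-12 - 12) - 88 = 47*(-24) - 88 = -1128 - 88 = -1216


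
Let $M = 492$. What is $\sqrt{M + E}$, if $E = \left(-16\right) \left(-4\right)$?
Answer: $2 \sqrt{139} \approx 23.58$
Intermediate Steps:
$E = 64$
$\sqrt{M + E} = \sqrt{492 + 64} = \sqrt{556} = 2 \sqrt{139}$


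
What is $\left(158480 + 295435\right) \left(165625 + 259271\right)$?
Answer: $192866667840$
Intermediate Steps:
$\left(158480 + 295435\right) \left(165625 + 259271\right) = 453915 \cdot 424896 = 192866667840$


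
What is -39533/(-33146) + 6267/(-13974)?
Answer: 28725680/38598517 ≈ 0.74422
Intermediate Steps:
-39533/(-33146) + 6267/(-13974) = -39533*(-1/33146) + 6267*(-1/13974) = 39533/33146 - 2089/4658 = 28725680/38598517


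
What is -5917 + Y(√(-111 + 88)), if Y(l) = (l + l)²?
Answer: -6009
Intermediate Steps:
Y(l) = 4*l² (Y(l) = (2*l)² = 4*l²)
-5917 + Y(√(-111 + 88)) = -5917 + 4*(√(-111 + 88))² = -5917 + 4*(√(-23))² = -5917 + 4*(I*√23)² = -5917 + 4*(-23) = -5917 - 92 = -6009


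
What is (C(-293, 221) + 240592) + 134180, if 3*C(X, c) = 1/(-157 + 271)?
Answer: 128172025/342 ≈ 3.7477e+5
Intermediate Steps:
C(X, c) = 1/342 (C(X, c) = 1/(3*(-157 + 271)) = (1/3)/114 = (1/3)*(1/114) = 1/342)
(C(-293, 221) + 240592) + 134180 = (1/342 + 240592) + 134180 = 82282465/342 + 134180 = 128172025/342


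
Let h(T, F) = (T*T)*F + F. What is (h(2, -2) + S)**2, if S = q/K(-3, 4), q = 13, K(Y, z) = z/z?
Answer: 9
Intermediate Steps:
K(Y, z) = 1
h(T, F) = F + F*T**2 (h(T, F) = T**2*F + F = F*T**2 + F = F + F*T**2)
S = 13 (S = 13/1 = 13*1 = 13)
(h(2, -2) + S)**2 = (-2*(1 + 2**2) + 13)**2 = (-2*(1 + 4) + 13)**2 = (-2*5 + 13)**2 = (-10 + 13)**2 = 3**2 = 9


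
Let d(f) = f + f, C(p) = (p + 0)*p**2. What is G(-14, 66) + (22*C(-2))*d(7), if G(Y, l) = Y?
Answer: -2478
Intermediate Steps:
C(p) = p**3 (C(p) = p*p**2 = p**3)
d(f) = 2*f
G(-14, 66) + (22*C(-2))*d(7) = -14 + (22*(-2)**3)*(2*7) = -14 + (22*(-8))*14 = -14 - 176*14 = -14 - 2464 = -2478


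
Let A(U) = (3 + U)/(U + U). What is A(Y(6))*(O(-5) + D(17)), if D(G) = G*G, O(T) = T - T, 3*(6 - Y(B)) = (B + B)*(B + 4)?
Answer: 527/4 ≈ 131.75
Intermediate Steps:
Y(B) = 6 - 2*B*(4 + B)/3 (Y(B) = 6 - (B + B)*(B + 4)/3 = 6 - 2*B*(4 + B)/3)
O(T) = 0
D(G) = G**2
A(U) = (3 + U)/(2*U) (A(U) = (3 + U)/((2*U)) = (3 + U)*(1/(2*U)) = (3 + U)/(2*U))
A(Y(6))*(O(-5) + D(17)) = ((3 + (6 - 8/3*6 - 2/3*6**2))/(2*(6 - 8/3*6 - 2/3*6**2)))*(0 + 17**2) = ((3 + (6 - 16 - 2/3*36))/(2*(6 - 16 - 2/3*36)))*(0 + 289) = ((3 + (6 - 16 - 24))/(2*(6 - 16 - 24)))*289 = ((1/2)*(3 - 34)/(-34))*289 = ((1/2)*(-1/34)*(-31))*289 = (31/68)*289 = 527/4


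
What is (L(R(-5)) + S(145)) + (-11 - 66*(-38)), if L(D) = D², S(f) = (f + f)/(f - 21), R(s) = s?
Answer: 156509/62 ≈ 2524.3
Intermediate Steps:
S(f) = 2*f/(-21 + f) (S(f) = (2*f)/(-21 + f) = 2*f/(-21 + f))
(L(R(-5)) + S(145)) + (-11 - 66*(-38)) = ((-5)² + 2*145/(-21 + 145)) + (-11 - 66*(-38)) = (25 + 2*145/124) + (-11 + 2508) = (25 + 2*145*(1/124)) + 2497 = (25 + 145/62) + 2497 = 1695/62 + 2497 = 156509/62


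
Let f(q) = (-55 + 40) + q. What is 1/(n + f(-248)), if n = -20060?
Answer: -1/20323 ≈ -4.9205e-5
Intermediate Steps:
f(q) = -15 + q
1/(n + f(-248)) = 1/(-20060 + (-15 - 248)) = 1/(-20060 - 263) = 1/(-20323) = -1/20323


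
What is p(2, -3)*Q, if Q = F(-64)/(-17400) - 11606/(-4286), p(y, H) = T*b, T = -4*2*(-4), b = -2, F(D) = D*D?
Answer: -737555776/4661025 ≈ -158.24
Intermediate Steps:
F(D) = D²
T = 32 (T = -8*(-4) = 32)
p(y, H) = -64 (p(y, H) = 32*(-2) = -64)
Q = 11524309/4661025 (Q = (-64)²/(-17400) - 11606/(-4286) = 4096*(-1/17400) - 11606*(-1/4286) = -512/2175 + 5803/2143 = 11524309/4661025 ≈ 2.4725)
p(2, -3)*Q = -64*11524309/4661025 = -737555776/4661025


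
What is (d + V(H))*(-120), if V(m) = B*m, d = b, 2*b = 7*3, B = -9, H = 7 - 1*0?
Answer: 6300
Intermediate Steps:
H = 7 (H = 7 + 0 = 7)
b = 21/2 (b = (7*3)/2 = (½)*21 = 21/2 ≈ 10.500)
d = 21/2 ≈ 10.500
V(m) = -9*m
(d + V(H))*(-120) = (21/2 - 9*7)*(-120) = (21/2 - 63)*(-120) = -105/2*(-120) = 6300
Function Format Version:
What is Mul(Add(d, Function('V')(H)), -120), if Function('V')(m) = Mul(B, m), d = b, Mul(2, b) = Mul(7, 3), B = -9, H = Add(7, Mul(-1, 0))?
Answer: 6300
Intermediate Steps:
H = 7 (H = Add(7, 0) = 7)
b = Rational(21, 2) (b = Mul(Rational(1, 2), Mul(7, 3)) = Mul(Rational(1, 2), 21) = Rational(21, 2) ≈ 10.500)
d = Rational(21, 2) ≈ 10.500
Function('V')(m) = Mul(-9, m)
Mul(Add(d, Function('V')(H)), -120) = Mul(Add(Rational(21, 2), Mul(-9, 7)), -120) = Mul(Add(Rational(21, 2), -63), -120) = Mul(Rational(-105, 2), -120) = 6300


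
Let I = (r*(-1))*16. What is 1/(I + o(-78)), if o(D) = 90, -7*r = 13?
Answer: 7/838 ≈ 0.0083532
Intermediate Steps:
r = -13/7 (r = -1/7*13 = -13/7 ≈ -1.8571)
I = 208/7 (I = -13/7*(-1)*16 = (13/7)*16 = 208/7 ≈ 29.714)
1/(I + o(-78)) = 1/(208/7 + 90) = 1/(838/7) = 7/838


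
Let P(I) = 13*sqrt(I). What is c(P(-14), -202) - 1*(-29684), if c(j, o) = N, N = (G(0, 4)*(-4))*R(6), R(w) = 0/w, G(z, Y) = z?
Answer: 29684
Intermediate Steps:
R(w) = 0
N = 0 (N = (0*(-4))*0 = 0*0 = 0)
c(j, o) = 0
c(P(-14), -202) - 1*(-29684) = 0 - 1*(-29684) = 0 + 29684 = 29684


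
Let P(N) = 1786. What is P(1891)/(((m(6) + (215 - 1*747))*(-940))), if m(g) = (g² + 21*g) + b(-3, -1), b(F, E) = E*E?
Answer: 19/3690 ≈ 0.0051491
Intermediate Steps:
b(F, E) = E²
m(g) = 1 + g² + 21*g (m(g) = (g² + 21*g) + (-1)² = (g² + 21*g) + 1 = 1 + g² + 21*g)
P(1891)/(((m(6) + (215 - 1*747))*(-940))) = 1786/((((1 + 6² + 21*6) + (215 - 1*747))*(-940))) = 1786/((((1 + 36 + 126) + (215 - 747))*(-940))) = 1786/(((163 - 532)*(-940))) = 1786/((-369*(-940))) = 1786/346860 = 1786*(1/346860) = 19/3690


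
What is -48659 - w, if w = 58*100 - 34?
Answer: -54425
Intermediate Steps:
w = 5766 (w = 5800 - 34 = 5766)
-48659 - w = -48659 - 1*5766 = -48659 - 5766 = -54425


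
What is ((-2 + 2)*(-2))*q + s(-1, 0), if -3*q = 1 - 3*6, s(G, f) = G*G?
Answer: 1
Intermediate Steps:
s(G, f) = G**2
q = 17/3 (q = -(1 - 3*6)/3 = -(1 - 18)/3 = -1/3*(-17) = 17/3 ≈ 5.6667)
((-2 + 2)*(-2))*q + s(-1, 0) = ((-2 + 2)*(-2))*(17/3) + (-1)**2 = (0*(-2))*(17/3) + 1 = 0*(17/3) + 1 = 0 + 1 = 1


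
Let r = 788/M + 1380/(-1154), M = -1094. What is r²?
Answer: 365744333824/99615353161 ≈ 3.6716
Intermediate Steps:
r = -604768/315619 (r = 788/(-1094) + 1380/(-1154) = 788*(-1/1094) + 1380*(-1/1154) = -394/547 - 690/577 = -604768/315619 ≈ -1.9161)
r² = (-604768/315619)² = 365744333824/99615353161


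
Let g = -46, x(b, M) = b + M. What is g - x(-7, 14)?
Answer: -53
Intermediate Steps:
x(b, M) = M + b
g - x(-7, 14) = -46 - (14 - 7) = -46 - 1*7 = -46 - 7 = -53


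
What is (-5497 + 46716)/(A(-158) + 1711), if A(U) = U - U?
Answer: 41219/1711 ≈ 24.091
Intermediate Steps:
A(U) = 0
(-5497 + 46716)/(A(-158) + 1711) = (-5497 + 46716)/(0 + 1711) = 41219/1711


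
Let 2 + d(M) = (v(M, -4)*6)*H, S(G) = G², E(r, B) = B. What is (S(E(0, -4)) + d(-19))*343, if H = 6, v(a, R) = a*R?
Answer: 943250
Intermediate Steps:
v(a, R) = R*a
d(M) = -2 - 144*M (d(M) = -2 + (-4*M*6)*6 = -2 - 24*M*6 = -2 - 144*M)
(S(E(0, -4)) + d(-19))*343 = ((-4)² + (-2 - 144*(-19)))*343 = (16 + (-2 + 2736))*343 = (16 + 2734)*343 = 2750*343 = 943250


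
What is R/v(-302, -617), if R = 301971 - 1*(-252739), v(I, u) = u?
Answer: -554710/617 ≈ -899.04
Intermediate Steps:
R = 554710 (R = 301971 + 252739 = 554710)
R/v(-302, -617) = 554710/(-617) = 554710*(-1/617) = -554710/617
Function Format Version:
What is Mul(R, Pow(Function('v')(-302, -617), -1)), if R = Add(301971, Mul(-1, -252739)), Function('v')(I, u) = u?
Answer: Rational(-554710, 617) ≈ -899.04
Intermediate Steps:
R = 554710 (R = Add(301971, 252739) = 554710)
Mul(R, Pow(Function('v')(-302, -617), -1)) = Mul(554710, Pow(-617, -1)) = Mul(554710, Rational(-1, 617)) = Rational(-554710, 617)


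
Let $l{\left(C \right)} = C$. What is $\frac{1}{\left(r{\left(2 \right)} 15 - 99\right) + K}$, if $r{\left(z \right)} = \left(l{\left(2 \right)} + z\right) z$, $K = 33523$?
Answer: $\frac{1}{33544} \approx 2.9812 \cdot 10^{-5}$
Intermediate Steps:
$r{\left(z \right)} = z \left(2 + z\right)$ ($r{\left(z \right)} = \left(2 + z\right) z = z \left(2 + z\right)$)
$\frac{1}{\left(r{\left(2 \right)} 15 - 99\right) + K} = \frac{1}{\left(2 \left(2 + 2\right) 15 - 99\right) + 33523} = \frac{1}{\left(2 \cdot 4 \cdot 15 - 99\right) + 33523} = \frac{1}{\left(8 \cdot 15 - 99\right) + 33523} = \frac{1}{\left(120 - 99\right) + 33523} = \frac{1}{21 + 33523} = \frac{1}{33544}$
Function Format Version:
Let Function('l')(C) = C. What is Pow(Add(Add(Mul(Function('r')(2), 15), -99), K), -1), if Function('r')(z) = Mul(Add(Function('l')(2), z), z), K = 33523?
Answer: Rational(1, 33544) ≈ 2.9812e-5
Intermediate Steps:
Function('r')(z) = Mul(z, Add(2, z)) (Function('r')(z) = Mul(Add(2, z), z) = Mul(z, Add(2, z)))
Pow(Add(Add(Mul(Function('r')(2), 15), -99), K), -1) = Pow(Add(Add(Mul(Mul(2, Add(2, 2)), 15), -99), 33523), -1) = Pow(Add(Add(Mul(Mul(2, 4), 15), -99), 33523), -1) = Pow(Add(Add(Mul(8, 15), -99), 33523), -1) = Pow(Add(Add(120, -99), 33523), -1) = Pow(Add(21, 33523), -1) = Pow(33544, -1) = Rational(1, 33544)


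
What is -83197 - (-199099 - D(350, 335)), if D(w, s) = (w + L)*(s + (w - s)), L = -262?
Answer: 146702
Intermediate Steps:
D(w, s) = w*(-262 + w) (D(w, s) = (w - 262)*(s + (w - s)) = (-262 + w)*w = w*(-262 + w))
-83197 - (-199099 - D(350, 335)) = -83197 - (-199099 - 350*(-262 + 350)) = -83197 - (-199099 - 350*88) = -83197 - (-199099 - 1*30800) = -83197 - (-199099 - 30800) = -83197 - 1*(-229899) = -83197 + 229899 = 146702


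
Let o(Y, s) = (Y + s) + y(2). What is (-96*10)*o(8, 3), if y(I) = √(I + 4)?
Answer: -10560 - 960*√6 ≈ -12912.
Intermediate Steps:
y(I) = √(4 + I)
o(Y, s) = Y + s + √6 (o(Y, s) = (Y + s) + √(4 + 2) = (Y + s) + √6 = Y + s + √6)
(-96*10)*o(8, 3) = (-96*10)*(8 + 3 + √6) = -960*(11 + √6) = -10560 - 960*√6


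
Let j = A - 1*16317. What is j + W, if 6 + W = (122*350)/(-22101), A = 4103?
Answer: -270116920/22101 ≈ -12222.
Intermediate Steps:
j = -12214 (j = 4103 - 1*16317 = 4103 - 16317 = -12214)
W = -175306/22101 (W = -6 + (122*350)/(-22101) = -6 + 42700*(-1/22101) = -6 - 42700/22101 = -175306/22101 ≈ -7.9320)
j + W = -12214 - 175306/22101 = -270116920/22101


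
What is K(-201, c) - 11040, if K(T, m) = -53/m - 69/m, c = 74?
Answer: -408541/37 ≈ -11042.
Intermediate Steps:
K(T, m) = -122/m
K(-201, c) - 11040 = -122/74 - 11040 = -122*1/74 - 11040 = -61/37 - 11040 = -408541/37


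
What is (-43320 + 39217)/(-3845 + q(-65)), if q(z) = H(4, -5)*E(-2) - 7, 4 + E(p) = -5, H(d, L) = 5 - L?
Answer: 4103/3942 ≈ 1.0408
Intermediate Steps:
E(p) = -9 (E(p) = -4 - 5 = -9)
q(z) = -97 (q(z) = (5 - 1*(-5))*(-9) - 7 = (5 + 5)*(-9) - 7 = 10*(-9) - 7 = -90 - 7 = -97)
(-43320 + 39217)/(-3845 + q(-65)) = (-43320 + 39217)/(-3845 - 97) = -4103/(-3942) = -4103*(-1/3942) = 4103/3942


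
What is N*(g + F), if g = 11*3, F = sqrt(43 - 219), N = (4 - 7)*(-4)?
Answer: 396 + 48*I*sqrt(11) ≈ 396.0 + 159.2*I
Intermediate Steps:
N = 12 (N = -3*(-4) = 12)
F = 4*I*sqrt(11) (F = sqrt(-176) = 4*I*sqrt(11) ≈ 13.266*I)
g = 33
N*(g + F) = 12*(33 + 4*I*sqrt(11)) = 396 + 48*I*sqrt(11)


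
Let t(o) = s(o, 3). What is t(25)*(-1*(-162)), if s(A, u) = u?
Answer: 486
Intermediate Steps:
t(o) = 3
t(25)*(-1*(-162)) = 3*(-1*(-162)) = 3*162 = 486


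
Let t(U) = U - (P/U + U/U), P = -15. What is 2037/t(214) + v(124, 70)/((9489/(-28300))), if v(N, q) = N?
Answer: -51957522166/144223311 ≈ -360.26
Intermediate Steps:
t(U) = -1 + U + 15/U (t(U) = U - (-15/U + U/U) = U - (-15/U + 1) = U - (1 - 15/U) = U + (-1 + 15/U) = -1 + U + 15/U)
2037/t(214) + v(124, 70)/((9489/(-28300))) = 2037/(-1 + 214 + 15/214) + 124/((9489/(-28300))) = 2037/(-1 + 214 + 15*(1/214)) + 124/((9489*(-1/28300))) = 2037/(-1 + 214 + 15/214) + 124/(-9489/28300) = 2037/(45597/214) + 124*(-28300/9489) = 2037*(214/45597) - 3509200/9489 = 145306/15199 - 3509200/9489 = -51957522166/144223311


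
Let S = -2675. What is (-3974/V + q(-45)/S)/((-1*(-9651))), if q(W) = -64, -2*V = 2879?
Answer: 21445156/74325487575 ≈ 0.00028853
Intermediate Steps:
V = -2879/2 (V = -½*2879 = -2879/2 ≈ -1439.5)
(-3974/V + q(-45)/S)/((-1*(-9651))) = (-3974/(-2879/2) - 64/(-2675))/((-1*(-9651))) = (-3974*(-2/2879) - 64*(-1/2675))/9651 = (7948/2879 + 64/2675)*(1/9651) = (21445156/7701325)*(1/9651) = 21445156/74325487575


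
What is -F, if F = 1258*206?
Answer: -259148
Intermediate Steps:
F = 259148
-F = -1*259148 = -259148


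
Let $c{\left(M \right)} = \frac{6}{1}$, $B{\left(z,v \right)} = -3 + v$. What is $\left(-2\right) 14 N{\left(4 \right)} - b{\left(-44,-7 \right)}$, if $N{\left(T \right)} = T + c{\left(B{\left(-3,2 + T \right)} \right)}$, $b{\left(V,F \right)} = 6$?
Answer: $-286$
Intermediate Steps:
$c{\left(M \right)} = 6$ ($c{\left(M \right)} = 6 \cdot 1 = 6$)
$N{\left(T \right)} = 6 + T$ ($N{\left(T \right)} = T + 6 = 6 + T$)
$\left(-2\right) 14 N{\left(4 \right)} - b{\left(-44,-7 \right)} = \left(-2\right) 14 \left(6 + 4\right) - 6 = \left(-28\right) 10 - 6 = -280 - 6 = -286$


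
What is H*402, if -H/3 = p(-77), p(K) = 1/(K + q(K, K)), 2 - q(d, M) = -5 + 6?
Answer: 603/38 ≈ 15.868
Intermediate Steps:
q(d, M) = 1 (q(d, M) = 2 - (-5 + 6) = 2 - 1*1 = 2 - 1 = 1)
p(K) = 1/(1 + K) (p(K) = 1/(K + 1) = 1/(1 + K))
H = 3/76 (H = -3/(1 - 77) = -3/(-76) = -3*(-1/76) = 3/76 ≈ 0.039474)
H*402 = (3/76)*402 = 603/38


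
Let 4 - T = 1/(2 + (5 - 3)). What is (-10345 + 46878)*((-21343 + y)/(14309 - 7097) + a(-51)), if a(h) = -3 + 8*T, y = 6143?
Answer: 1639637573/1803 ≈ 9.0939e+5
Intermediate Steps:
T = 15/4 (T = 4 - 1/(2 + (5 - 3)) = 4 - 1/(2 + 2) = 4 - 1/4 = 4 - 1*¼ = 4 - ¼ = 15/4 ≈ 3.7500)
a(h) = 27 (a(h) = -3 + 8*(15/4) = -3 + 30 = 27)
(-10345 + 46878)*((-21343 + y)/(14309 - 7097) + a(-51)) = (-10345 + 46878)*((-21343 + 6143)/(14309 - 7097) + 27) = 36533*(-15200/7212 + 27) = 36533*(-15200*1/7212 + 27) = 36533*(-3800/1803 + 27) = 36533*(44881/1803) = 1639637573/1803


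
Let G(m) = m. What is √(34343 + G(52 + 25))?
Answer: 2*√8605 ≈ 185.53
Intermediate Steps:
√(34343 + G(52 + 25)) = √(34343 + (52 + 25)) = √(34343 + 77) = √34420 = 2*√8605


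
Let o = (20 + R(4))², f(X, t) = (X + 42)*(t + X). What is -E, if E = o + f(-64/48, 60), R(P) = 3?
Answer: -26233/9 ≈ -2914.8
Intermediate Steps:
f(X, t) = (42 + X)*(X + t)
o = 529 (o = (20 + 3)² = 23² = 529)
E = 26233/9 (E = 529 + ((-64/48)² + 42*(-64/48) + 42*60 - 64/48*60) = 529 + ((-64*1/48)² + 42*(-64*1/48) + 2520 - 64*1/48*60) = 529 + ((-4/3)² + 42*(-4/3) + 2520 - 4/3*60) = 529 + (16/9 - 56 + 2520 - 80) = 529 + 21472/9 = 26233/9 ≈ 2914.8)
-E = -1*26233/9 = -26233/9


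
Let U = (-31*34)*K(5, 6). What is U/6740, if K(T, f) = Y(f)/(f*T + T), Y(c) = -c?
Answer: 1581/58975 ≈ 0.026808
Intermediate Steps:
K(T, f) = -f/(T + T*f) (K(T, f) = (-f)/(f*T + T) = (-f)/(T*f + T) = (-f)/(T + T*f) = -f/(T + T*f))
U = 6324/35 (U = (-31*34)*(-1*6/(5*(1 + 6))) = -(-1054)*6/(5*7) = -1054*(-6/35) = 6324/35 ≈ 180.69)
U/6740 = (6324/35)/6740 = (6324/35)*(1/6740) = 1581/58975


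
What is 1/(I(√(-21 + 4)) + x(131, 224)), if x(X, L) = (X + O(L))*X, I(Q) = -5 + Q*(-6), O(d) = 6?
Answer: I/(2*(3*√17 + 8971*I)) ≈ 5.5735e-5 + 7.6848e-8*I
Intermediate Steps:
I(Q) = -5 - 6*Q
x(X, L) = X*(6 + X) (x(X, L) = (X + 6)*X = (6 + X)*X = X*(6 + X))
1/(I(√(-21 + 4)) + x(131, 224)) = 1/((-5 - 6*√(-21 + 4)) + 131*(6 + 131)) = 1/((-5 - 6*I*√17) + 131*137) = 1/((-5 - 6*I*√17) + 17947) = 1/(17942 - 6*I*√17)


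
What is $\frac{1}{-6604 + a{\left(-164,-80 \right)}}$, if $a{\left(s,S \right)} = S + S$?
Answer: $- \frac{1}{6764} \approx -0.00014784$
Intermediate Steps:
$a{\left(s,S \right)} = 2 S$
$\frac{1}{-6604 + a{\left(-164,-80 \right)}} = \frac{1}{-6604 + 2 \left(-80\right)} = \frac{1}{-6604 - 160} = \frac{1}{-6764} = - \frac{1}{6764}$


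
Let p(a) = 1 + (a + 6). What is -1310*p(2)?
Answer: -11790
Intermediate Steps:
p(a) = 7 + a (p(a) = 1 + (6 + a) = 7 + a)
-1310*p(2) = -1310*(7 + 2) = -1310*9 = -11790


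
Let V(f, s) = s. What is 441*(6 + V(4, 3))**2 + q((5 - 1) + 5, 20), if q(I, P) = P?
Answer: 35741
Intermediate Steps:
441*(6 + V(4, 3))**2 + q((5 - 1) + 5, 20) = 441*(6 + 3)**2 + 20 = 441*9**2 + 20 = 441*81 + 20 = 35721 + 20 = 35741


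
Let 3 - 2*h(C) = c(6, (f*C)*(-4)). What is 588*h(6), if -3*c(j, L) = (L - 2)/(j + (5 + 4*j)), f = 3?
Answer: 3374/5 ≈ 674.80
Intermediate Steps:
c(j, L) = -(-2 + L)/(3*(5 + 5*j)) (c(j, L) = -(L - 2)/(3*(j + (5 + 4*j))) = -(-2 + L)/(3*(5 + 5*j)))
h(C) = 313/210 - 2*C/35 (h(C) = 3/2 - (2 - 3*C*(-4))/(30*(1 + 6)) = 3/2 - (2 - (-12)*C)/(30*7) = 3/2 - (2 + 12*C)/(30*7) = 3/2 - (2/105 + 4*C/35)/2 = 3/2 + (-1/105 - 2*C/35) = 313/210 - 2*C/35)
588*h(6) = 588*(313/210 - 2/35*6) = 588*(313/210 - 12/35) = 588*(241/210) = 3374/5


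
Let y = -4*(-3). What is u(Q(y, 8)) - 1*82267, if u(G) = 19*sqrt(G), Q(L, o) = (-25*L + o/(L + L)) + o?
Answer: -82267 + 95*I*sqrt(105)/3 ≈ -82267.0 + 324.49*I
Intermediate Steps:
y = 12
Q(L, o) = o - 25*L + o/(2*L) (Q(L, o) = (-25*L + o/((2*L))) + o = (-25*L + (1/(2*L))*o) + o = (-25*L + o/(2*L)) + o = o - 25*L + o/(2*L))
u(Q(y, 8)) - 1*82267 = 19*sqrt(8 - 25*12 + (1/2)*8/12) - 1*82267 = 19*sqrt(8 - 300 + (1/2)*8*(1/12)) - 82267 = 19*sqrt(8 - 300 + 1/3) - 82267 = 19*sqrt(-875/3) - 82267 = 19*(5*I*sqrt(105)/3) - 82267 = 95*I*sqrt(105)/3 - 82267 = -82267 + 95*I*sqrt(105)/3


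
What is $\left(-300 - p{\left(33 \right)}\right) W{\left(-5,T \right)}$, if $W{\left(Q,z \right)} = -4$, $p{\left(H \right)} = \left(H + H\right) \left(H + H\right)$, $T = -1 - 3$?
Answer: $18624$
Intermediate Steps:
$T = -4$ ($T = -1 - 3 = -4$)
$p{\left(H \right)} = 4 H^{2}$ ($p{\left(H \right)} = 2 H 2 H = 4 H^{2}$)
$\left(-300 - p{\left(33 \right)}\right) W{\left(-5,T \right)} = \left(-300 - 4 \cdot 33^{2}\right) \left(-4\right) = \left(-300 - 4 \cdot 1089\right) \left(-4\right) = \left(-300 - 4356\right) \left(-4\right) = \left(-4656\right) \left(-4\right) = 18624$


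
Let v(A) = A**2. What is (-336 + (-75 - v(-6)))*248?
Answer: -110856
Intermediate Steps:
(-336 + (-75 - v(-6)))*248 = (-336 + (-75 - 1*(-6)**2))*248 = (-336 + (-75 - 1*36))*248 = (-336 + (-75 - 36))*248 = (-336 - 111)*248 = -447*248 = -110856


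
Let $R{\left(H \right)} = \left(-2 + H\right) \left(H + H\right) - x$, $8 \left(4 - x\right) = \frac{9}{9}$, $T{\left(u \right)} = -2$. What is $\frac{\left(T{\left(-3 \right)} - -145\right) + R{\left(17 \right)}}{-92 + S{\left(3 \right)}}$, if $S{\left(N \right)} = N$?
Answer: $- \frac{5193}{712} \approx -7.2935$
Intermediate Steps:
$x = \frac{31}{8}$ ($x = 4 - \frac{9 \cdot \frac{1}{9}}{8} = 4 - \frac{1}{8} = \frac{31}{8} \approx 3.875$)
$R{\left(H \right)} = - \frac{31}{8} + 2 H \left(-2 + H\right)$ ($R{\left(H \right)} = \left(-2 + H\right) \left(H + H\right) - \frac{31}{8} = \left(-2 + H\right) 2 H - \frac{31}{8} = 2 H \left(-2 + H\right) - \frac{31}{8} = - \frac{31}{8} + 2 H \left(-2 + H\right)$)
$\frac{\left(T{\left(-3 \right)} - -145\right) + R{\left(17 \right)}}{-92 + S{\left(3 \right)}} = \frac{\left(-2 - -145\right) - \left(\frac{575}{8} - 578\right)}{-92 + 3} = \frac{\left(-2 + 145\right) - - \frac{4049}{8}}{-89} = \left(143 - - \frac{4049}{8}\right) \left(- \frac{1}{89}\right) = \left(143 + \frac{4049}{8}\right) \left(- \frac{1}{89}\right) = \frac{5193}{8} \left(- \frac{1}{89}\right) = - \frac{5193}{712}$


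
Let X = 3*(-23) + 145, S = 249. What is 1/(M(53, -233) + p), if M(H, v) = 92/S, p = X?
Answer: 249/19016 ≈ 0.013094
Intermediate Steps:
X = 76 (X = -69 + 145 = 76)
p = 76
M(H, v) = 92/249
1/(M(53, -233) + p) = 1/(92/249 + 76) = 1/(19016/249) = 249/19016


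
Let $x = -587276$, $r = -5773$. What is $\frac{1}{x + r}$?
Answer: $- \frac{1}{593049} \approx -1.6862 \cdot 10^{-6}$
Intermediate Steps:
$\frac{1}{x + r} = \frac{1}{-587276 - 5773} = \frac{1}{-593049} = - \frac{1}{593049}$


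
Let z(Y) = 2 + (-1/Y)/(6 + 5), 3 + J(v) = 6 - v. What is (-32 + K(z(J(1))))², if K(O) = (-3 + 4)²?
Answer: 961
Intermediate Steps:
J(v) = 3 - v (J(v) = -3 + (6 - v) = 3 - v)
z(Y) = 2 - 1/(11*Y) (z(Y) = 2 - 1/Y/11 = 2 - 1/Y*(1/11) = 2 - 1/(11*Y))
K(O) = 1 (K(O) = 1² = 1)
(-32 + K(z(J(1))))² = (-32 + 1)² = (-31)² = 961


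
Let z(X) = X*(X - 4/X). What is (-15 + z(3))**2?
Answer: 100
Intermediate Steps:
(-15 + z(3))**2 = (-15 + (-4 + 3**2))**2 = (-15 + (-4 + 9))**2 = (-15 + 5)**2 = (-10)**2 = 100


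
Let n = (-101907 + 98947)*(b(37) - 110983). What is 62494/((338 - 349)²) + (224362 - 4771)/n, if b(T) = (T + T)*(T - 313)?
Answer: 24307987782191/47064731120 ≈ 516.48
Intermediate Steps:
b(T) = 2*T*(-313 + T) (b(T) = (2*T)*(-313 + T) = 2*T*(-313 + T))
n = 388964720 (n = (-101907 + 98947)*(2*37*(-313 + 37) - 110983) = -2960*(2*37*(-276) - 110983) = -2960*(-20424 - 110983) = -2960*(-131407) = 388964720)
62494/((338 - 349)²) + (224362 - 4771)/n = 62494/((338 - 349)²) + (224362 - 4771)/388964720 = 62494/((-11)²) + 219591*(1/388964720) = 62494/121 + 219591/388964720 = 24307987782191/47064731120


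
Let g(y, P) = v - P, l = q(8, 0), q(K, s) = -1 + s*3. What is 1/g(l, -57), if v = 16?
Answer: 1/73 ≈ 0.013699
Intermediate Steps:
q(K, s) = -1 + 3*s
l = -1 (l = -1 + 3*0 = -1 + 0 = -1)
g(y, P) = 16 - P
1/g(l, -57) = 1/(16 - 1*(-57)) = 1/(16 + 57) = 1/73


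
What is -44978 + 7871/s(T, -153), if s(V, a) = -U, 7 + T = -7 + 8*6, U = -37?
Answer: -1656315/37 ≈ -44765.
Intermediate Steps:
T = 34 (T = -7 + (-7 + 8*6) = -7 + (-7 + 48) = -7 + 41 = 34)
s(V, a) = 37 (s(V, a) = -1*(-37) = 37)
-44978 + 7871/s(T, -153) = -44978 + 7871/37 = -1656315/37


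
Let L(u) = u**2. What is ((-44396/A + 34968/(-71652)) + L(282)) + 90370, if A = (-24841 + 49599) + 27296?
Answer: 26402545338062/155407217 ≈ 1.6989e+5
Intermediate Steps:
A = 52054 (A = 24758 + 27296 = 52054)
((-44396/A + 34968/(-71652)) + L(282)) + 90370 = ((-44396/52054 + 34968/(-71652)) + 282**2) + 90370 = ((-44396*1/52054 + 34968*(-1/71652)) + 79524) + 90370 = ((-22198/26027 - 2914/5971) + 79524) + 90370 = (-208386936/155407217 + 79524) + 90370 = 12358395137772/155407217 + 90370 = 26402545338062/155407217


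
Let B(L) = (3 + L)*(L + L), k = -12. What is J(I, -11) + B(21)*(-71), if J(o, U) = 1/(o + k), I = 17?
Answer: -357839/5 ≈ -71568.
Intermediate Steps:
B(L) = 2*L*(3 + L) (B(L) = (3 + L)*(2*L) = 2*L*(3 + L))
J(o, U) = 1/(-12 + o) (J(o, U) = 1/(o - 12) = 1/(-12 + o))
J(I, -11) + B(21)*(-71) = 1/(-12 + 17) + (2*21*(3 + 21))*(-71) = 1/5 + (2*21*24)*(-71) = ⅕ + 1008*(-71) = ⅕ - 71568 = -357839/5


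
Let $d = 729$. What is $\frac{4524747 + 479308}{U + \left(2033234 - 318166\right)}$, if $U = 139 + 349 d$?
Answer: $\frac{5004055}{1969628} \approx 2.5406$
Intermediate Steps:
$U = 254560$ ($U = 139 + 349 \cdot 729 = 139 + 254421 = 254560$)
$\frac{4524747 + 479308}{U + \left(2033234 - 318166\right)} = \frac{4524747 + 479308}{254560 + \left(2033234 - 318166\right)} = \frac{5004055}{254560 + \left(2033234 + \left(-636130 + 317964\right)\right)} = \frac{5004055}{254560 + \left(2033234 - 318166\right)} = \frac{5004055}{254560 + 1715068} = \frac{5004055}{1969628}$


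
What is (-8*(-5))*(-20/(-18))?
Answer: 400/9 ≈ 44.444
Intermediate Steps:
(-8*(-5))*(-20/(-18)) = 40*(-20*(-1/18)) = 40*(10/9) = 400/9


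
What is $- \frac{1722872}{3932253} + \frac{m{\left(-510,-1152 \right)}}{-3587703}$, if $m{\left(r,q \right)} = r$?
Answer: $- \frac{2059715864662}{4702585294953} \approx -0.438$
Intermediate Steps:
$- \frac{1722872}{3932253} + \frac{m{\left(-510,-1152 \right)}}{-3587703} = - \frac{1722872}{3932253} - \frac{510}{-3587703} = \left(-1722872\right) \frac{1}{3932253} - - \frac{170}{1195901} = - \frac{1722872}{3932253} + \frac{170}{1195901} = - \frac{2059715864662}{4702585294953}$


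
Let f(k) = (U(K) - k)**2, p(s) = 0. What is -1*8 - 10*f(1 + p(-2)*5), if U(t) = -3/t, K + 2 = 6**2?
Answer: -11469/578 ≈ -19.843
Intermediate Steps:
K = 34 (K = -2 + 6**2 = -2 + 36 = 34)
f(k) = (-3/34 - k)**2
-1*8 - 10*f(1 + p(-2)*5) = -1*8 - 5*(3 + 34*(1 + 0*5))**2/578 = -8 - 5*(3 + 34*(1 + 0))**2/578 = -8 - 5*(3 + 34*1)**2/578 = -8 - 5*(3 + 34)**2/578 = -8 - 5*37**2/578 = -8 - 5*1369/578 = -8 - 10*1369/1156 = -8 - 6845/578 = -11469/578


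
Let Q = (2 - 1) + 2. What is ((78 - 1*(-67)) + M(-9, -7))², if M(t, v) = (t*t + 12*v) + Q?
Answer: 21025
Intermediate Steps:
Q = 3 (Q = 1 + 2 = 3)
M(t, v) = 3 + t² + 12*v (M(t, v) = (t*t + 12*v) + 3 = (t² + 12*v) + 3 = 3 + t² + 12*v)
((78 - 1*(-67)) + M(-9, -7))² = ((78 - 1*(-67)) + (3 + (-9)² + 12*(-7)))² = ((78 + 67) + (3 + 81 - 84))² = (145 + 0)² = 145² = 21025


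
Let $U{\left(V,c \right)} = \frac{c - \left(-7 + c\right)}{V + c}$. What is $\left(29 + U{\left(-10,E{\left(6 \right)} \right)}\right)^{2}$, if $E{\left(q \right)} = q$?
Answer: $\frac{11881}{16} \approx 742.56$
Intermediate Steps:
$U{\left(V,c \right)} = \frac{7}{V + c}$
$\left(29 + U{\left(-10,E{\left(6 \right)} \right)}\right)^{2} = \left(29 + \frac{7}{-10 + 6}\right)^{2} = \left(29 + \frac{7}{-4}\right)^{2} = \left(29 + 7 \left(- \frac{1}{4}\right)\right)^{2} = \left(29 - \frac{7}{4}\right)^{2} = \left(\frac{109}{4}\right)^{2} = \frac{11881}{16}$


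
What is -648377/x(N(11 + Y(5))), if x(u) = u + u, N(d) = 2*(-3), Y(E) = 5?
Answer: 648377/12 ≈ 54031.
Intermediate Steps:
N(d) = -6
x(u) = 2*u
-648377/x(N(11 + Y(5))) = -648377/(2*(-6)) = -648377/(-12) = -648377*(-1/12) = 648377/12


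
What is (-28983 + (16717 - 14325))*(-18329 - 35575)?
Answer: 1433361264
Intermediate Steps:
(-28983 + (16717 - 14325))*(-18329 - 35575) = (-28983 + 2392)*(-53904) = -26591*(-53904) = 1433361264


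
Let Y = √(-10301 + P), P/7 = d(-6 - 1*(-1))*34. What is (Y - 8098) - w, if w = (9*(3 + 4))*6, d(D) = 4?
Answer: -8476 + I*√9349 ≈ -8476.0 + 96.69*I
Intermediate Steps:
P = 952 (P = 7*(4*34) = 7*136 = 952)
Y = I*√9349 (Y = √(-10301 + 952) = √(-9349) = I*√9349 ≈ 96.69*I)
w = 378 (w = (9*7)*6 = 63*6 = 378)
(Y - 8098) - w = (I*√9349 - 8098) - 1*378 = (-8098 + I*√9349) - 378 = -8476 + I*√9349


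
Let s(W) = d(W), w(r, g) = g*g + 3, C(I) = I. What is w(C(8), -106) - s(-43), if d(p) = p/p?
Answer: 11238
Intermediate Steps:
d(p) = 1
w(r, g) = 3 + g² (w(r, g) = g² + 3 = 3 + g²)
s(W) = 1
w(C(8), -106) - s(-43) = (3 + (-106)²) - 1*1 = (3 + 11236) - 1 = 11239 - 1 = 11238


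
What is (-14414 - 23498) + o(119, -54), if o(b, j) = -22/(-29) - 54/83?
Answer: -91253924/2407 ≈ -37912.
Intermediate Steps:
o(b, j) = 260/2407 (o(b, j) = -22*(-1/29) - 54*1/83 = 22/29 - 54/83 = 260/2407)
(-14414 - 23498) + o(119, -54) = (-14414 - 23498) + 260/2407 = -37912 + 260/2407 = -91253924/2407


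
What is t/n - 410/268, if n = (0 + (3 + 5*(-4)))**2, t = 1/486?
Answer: -7198234/4705209 ≈ -1.5298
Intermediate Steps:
t = 1/486 ≈ 0.0020576
n = 289 (n = (0 + (3 - 20))**2 = (0 - 17)**2 = (-17)**2 = 289)
t/n - 410/268 = (1/486)/289 - 410/268 = (1/486)*(1/289) - 410*1/268 = 1/140454 - 205/134 = -7198234/4705209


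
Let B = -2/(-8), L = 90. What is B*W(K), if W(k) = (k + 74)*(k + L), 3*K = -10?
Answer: 13780/9 ≈ 1531.1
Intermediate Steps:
K = -10/3 (K = (⅓)*(-10) = -10/3 ≈ -3.3333)
W(k) = (74 + k)*(90 + k) (W(k) = (k + 74)*(k + 90) = (74 + k)*(90 + k))
B = ¼ (B = -2*(-⅛) = ¼ ≈ 0.25000)
B*W(K) = (6660 + (-10/3)² + 164*(-10/3))/4 = (6660 + 100/9 - 1640/3)/4 = (¼)*(55120/9) = 13780/9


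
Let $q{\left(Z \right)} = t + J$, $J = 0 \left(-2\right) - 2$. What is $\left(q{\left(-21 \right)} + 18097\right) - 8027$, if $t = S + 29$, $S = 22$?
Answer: $10119$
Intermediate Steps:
$J = -2$ ($J = 0 - 2 = -2$)
$t = 51$ ($t = 22 + 29 = 51$)
$q{\left(Z \right)} = 49$ ($q{\left(Z \right)} = 51 - 2 = 49$)
$\left(q{\left(-21 \right)} + 18097\right) - 8027 = \left(49 + 18097\right) - 8027 = 18146 - 8027 = 10119$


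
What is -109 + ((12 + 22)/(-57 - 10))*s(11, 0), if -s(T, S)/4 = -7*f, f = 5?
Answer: -12063/67 ≈ -180.04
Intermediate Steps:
s(T, S) = 140 (s(T, S) = -(-28)*5 = -4*(-35) = 140)
-109 + ((12 + 22)/(-57 - 10))*s(11, 0) = -109 + ((12 + 22)/(-57 - 10))*140 = -109 + (34/(-67))*140 = -109 + (34*(-1/67))*140 = -109 - 34/67*140 = -109 - 4760/67 = -12063/67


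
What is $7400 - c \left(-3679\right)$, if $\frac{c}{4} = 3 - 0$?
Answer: $51548$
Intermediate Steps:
$c = 12$ ($c = 4 \left(3 - 0\right) = 4 \left(3 + 0\right) = 4 \cdot 3 = 12$)
$7400 - c \left(-3679\right) = 7400 - 12 \left(-3679\right) = 7400 - -44148 = 7400 + 44148 = 51548$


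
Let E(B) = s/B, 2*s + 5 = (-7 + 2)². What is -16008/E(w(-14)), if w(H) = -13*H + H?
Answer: -1344672/5 ≈ -2.6893e+5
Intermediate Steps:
s = 10 (s = -5/2 + (-7 + 2)²/2 = -5/2 + (½)*(-5)² = -5/2 + (½)*25 = -5/2 + 25/2 = 10)
w(H) = -12*H
E(B) = 10/B
-16008/E(w(-14)) = -16008/(10/((-12*(-14)))) = -16008/(10/168) = -16008/(10*(1/168)) = -16008/5/84 = -16008*84/5 = -1344672/5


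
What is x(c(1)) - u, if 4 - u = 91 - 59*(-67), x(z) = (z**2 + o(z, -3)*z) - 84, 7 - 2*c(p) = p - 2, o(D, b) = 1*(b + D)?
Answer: 3976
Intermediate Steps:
o(D, b) = D + b (o(D, b) = 1*(D + b) = D + b)
c(p) = 9/2 - p/2 (c(p) = 7/2 - (p - 2)/2 = 7/2 - (-2 + p)/2 = 7/2 + (1 - p/2) = 9/2 - p/2)
x(z) = -84 + z**2 + z*(-3 + z) (x(z) = (z**2 + (z - 3)*z) - 84 = (z**2 + (-3 + z)*z) - 84 = (z**2 + z*(-3 + z)) - 84 = -84 + z**2 + z*(-3 + z))
u = -4040 (u = 4 - (91 - 59*(-67)) = 4 - (91 + 3953) = 4 - 1*4044 = 4 - 4044 = -4040)
x(c(1)) - u = (-84 + (9/2 - 1/2*1)**2 + (9/2 - 1/2*1)*(-3 + (9/2 - 1/2*1))) - 1*(-4040) = (-84 + (9/2 - 1/2)**2 + (9/2 - 1/2)*(-3 + (9/2 - 1/2))) + 4040 = (-84 + 4**2 + 4*(-3 + 4)) + 4040 = (-84 + 16 + 4*1) + 4040 = (-84 + 16 + 4) + 4040 = -64 + 4040 = 3976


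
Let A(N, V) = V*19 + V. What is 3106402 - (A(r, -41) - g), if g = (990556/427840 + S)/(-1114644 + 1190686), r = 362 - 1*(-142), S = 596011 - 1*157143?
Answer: 3610355560889137/1161921760 ≈ 3.1072e+6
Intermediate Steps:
S = 438868 (S = 596011 - 157143 = 438868)
r = 504 (r = 362 + 142 = 504)
A(N, V) = 20*V (A(N, V) = 19*V + V = 20*V)
g = 6705938417/1161921760 (g = (990556/427840 + 438868)/(-1114644 + 1190686) = (990556*(1/427840) + 438868)/76042 = (35377/15280 + 438868)*(1/76042) = (6705938417/15280)*(1/76042) = 6705938417/1161921760 ≈ 5.7714)
3106402 - (A(r, -41) - g) = 3106402 - (20*(-41) - 1*6705938417/1161921760) = 3106402 - (-820 - 6705938417/1161921760) = 3106402 - 1*(-959481781617/1161921760) = 3106402 + 959481781617/1161921760 = 3610355560889137/1161921760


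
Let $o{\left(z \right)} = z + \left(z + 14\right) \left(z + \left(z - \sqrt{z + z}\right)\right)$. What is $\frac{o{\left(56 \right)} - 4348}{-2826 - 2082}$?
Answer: $- \frac{887}{1227} + \frac{70 \sqrt{7}}{1227} \approx -0.57196$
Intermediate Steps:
$o{\left(z \right)} = z + \left(14 + z\right) \left(2 z - \sqrt{2} \sqrt{z}\right)$ ($o{\left(z \right)} = z + \left(14 + z\right) \left(z + \left(z - \sqrt{2 z}\right)\right) = z + \left(14 + z\right) \left(z - \left(- z + \sqrt{2} \sqrt{z}\right)\right) = z + \left(14 + z\right) \left(2 z - \sqrt{2} \sqrt{z}\right)$)
$\frac{o{\left(56 \right)} - 4348}{-2826 - 2082} = \frac{\left(2 \cdot 56^{2} + 29 \cdot 56 - \sqrt{2} \cdot 56^{\frac{3}{2}} - 14 \sqrt{2} \sqrt{56}\right) - 4348}{-2826 - 2082} = \frac{\left(2 \cdot 3136 + 1624 - \sqrt{2} \cdot 112 \sqrt{14} - 14 \sqrt{2} \cdot 2 \sqrt{14}\right) - 4348}{-4908} = \left(\left(6272 + 1624 - 224 \sqrt{7} - 56 \sqrt{7}\right) - 4348\right) \left(- \frac{1}{4908}\right) = \left(\left(7896 - 280 \sqrt{7}\right) - 4348\right) \left(- \frac{1}{4908}\right) = \left(3548 - 280 \sqrt{7}\right) \left(- \frac{1}{4908}\right) = - \frac{887}{1227} + \frac{70 \sqrt{7}}{1227}$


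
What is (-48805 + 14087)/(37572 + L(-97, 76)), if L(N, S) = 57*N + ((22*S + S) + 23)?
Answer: -17359/16907 ≈ -1.0267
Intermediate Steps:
L(N, S) = 23 + 23*S + 57*N (L(N, S) = 57*N + (23*S + 23) = 57*N + (23 + 23*S) = 23 + 23*S + 57*N)
(-48805 + 14087)/(37572 + L(-97, 76)) = (-48805 + 14087)/(37572 + (23 + 23*76 + 57*(-97))) = -34718/(37572 + (23 + 1748 - 5529)) = -34718/(37572 - 3758) = -34718/33814 = -34718*1/33814 = -17359/16907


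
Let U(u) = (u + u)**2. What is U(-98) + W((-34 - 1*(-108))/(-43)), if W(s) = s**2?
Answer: 71036660/1849 ≈ 38419.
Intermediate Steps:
U(u) = 4*u**2 (U(u) = (2*u)**2 = 4*u**2)
U(-98) + W((-34 - 1*(-108))/(-43)) = 4*(-98)**2 + ((-34 - 1*(-108))/(-43))**2 = 4*9604 + ((-34 + 108)*(-1/43))**2 = 38416 + (74*(-1/43))**2 = 38416 + (-74/43)**2 = 38416 + 5476/1849 = 71036660/1849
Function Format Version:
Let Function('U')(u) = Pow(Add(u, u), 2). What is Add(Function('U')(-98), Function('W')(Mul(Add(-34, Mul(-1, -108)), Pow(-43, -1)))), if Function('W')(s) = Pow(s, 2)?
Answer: Rational(71036660, 1849) ≈ 38419.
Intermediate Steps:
Function('U')(u) = Mul(4, Pow(u, 2)) (Function('U')(u) = Pow(Mul(2, u), 2) = Mul(4, Pow(u, 2)))
Add(Function('U')(-98), Function('W')(Mul(Add(-34, Mul(-1, -108)), Pow(-43, -1)))) = Add(Mul(4, Pow(-98, 2)), Pow(Mul(Add(-34, Mul(-1, -108)), Pow(-43, -1)), 2)) = Add(Mul(4, 9604), Pow(Mul(Add(-34, 108), Rational(-1, 43)), 2)) = Add(38416, Pow(Mul(74, Rational(-1, 43)), 2)) = Add(38416, Pow(Rational(-74, 43), 2)) = Add(38416, Rational(5476, 1849)) = Rational(71036660, 1849)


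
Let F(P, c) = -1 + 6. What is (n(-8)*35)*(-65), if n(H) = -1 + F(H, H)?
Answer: -9100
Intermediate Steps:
F(P, c) = 5
n(H) = 4 (n(H) = -1 + 5 = 4)
(n(-8)*35)*(-65) = (4*35)*(-65) = 140*(-65) = -9100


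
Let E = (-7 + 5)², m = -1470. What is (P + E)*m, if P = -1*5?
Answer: 1470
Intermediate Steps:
E = 4 (E = (-2)² = 4)
P = -5
(P + E)*m = (-5 + 4)*(-1470) = -1*(-1470) = 1470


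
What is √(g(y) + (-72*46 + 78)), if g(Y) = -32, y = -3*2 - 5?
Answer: I*√3266 ≈ 57.149*I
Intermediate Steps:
y = -11 (y = -6 - 5 = -11)
√(g(y) + (-72*46 + 78)) = √(-32 + (-72*46 + 78)) = √(-32 + (-3312 + 78)) = √(-32 - 3234) = √(-3266) = I*√3266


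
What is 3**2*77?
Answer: 693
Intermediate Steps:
3**2*77 = 9*77 = 693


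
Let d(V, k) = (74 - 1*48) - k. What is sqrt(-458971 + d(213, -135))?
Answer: I*sqrt(458810) ≈ 677.36*I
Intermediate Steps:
d(V, k) = 26 - k (d(V, k) = (74 - 48) - k = 26 - k)
sqrt(-458971 + d(213, -135)) = sqrt(-458971 + (26 - 1*(-135))) = sqrt(-458971 + (26 + 135)) = sqrt(-458971 + 161) = sqrt(-458810) = I*sqrt(458810)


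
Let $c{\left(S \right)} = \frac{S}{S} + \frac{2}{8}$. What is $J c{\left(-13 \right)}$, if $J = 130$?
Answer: $\frac{325}{2} \approx 162.5$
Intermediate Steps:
$c{\left(S \right)} = \frac{5}{4}$ ($c{\left(S \right)} = 1 + 2 \cdot \frac{1}{8} = 1 + \frac{1}{4} = \frac{5}{4}$)
$J c{\left(-13 \right)} = 130 \cdot \frac{5}{4} = \frac{325}{2}$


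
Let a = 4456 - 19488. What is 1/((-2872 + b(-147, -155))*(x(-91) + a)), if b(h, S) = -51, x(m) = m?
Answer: 1/44204529 ≈ 2.2622e-8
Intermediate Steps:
a = -15032
1/((-2872 + b(-147, -155))*(x(-91) + a)) = 1/((-2872 - 51)*(-91 - 15032)) = 1/(-2923*(-15123)) = 1/44204529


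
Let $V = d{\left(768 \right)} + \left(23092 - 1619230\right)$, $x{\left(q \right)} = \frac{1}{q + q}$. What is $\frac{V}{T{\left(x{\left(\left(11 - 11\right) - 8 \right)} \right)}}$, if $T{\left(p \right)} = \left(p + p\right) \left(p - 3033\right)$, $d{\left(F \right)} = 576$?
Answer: $- \frac{204231936}{48529} \approx -4208.5$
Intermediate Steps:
$x{\left(q \right)} = \frac{1}{2 q}$
$V = -1595562$ ($V = 576 + \left(23092 - 1619230\right) = 576 - 1596138 = -1595562$)
$T{\left(p \right)} = 2 p \left(-3033 + p\right)$
$\frac{V}{T{\left(x{\left(\left(11 - 11\right) - 8 \right)} \right)}} = - \frac{1595562}{2 \frac{1}{2 \left(\left(11 - 11\right) - 8\right)} \left(-3033 + \frac{1}{2 \left(\left(11 - 11\right) - 8\right)}\right)} = - \frac{1595562}{2 \frac{1}{2 \left(0 - 8\right)} \left(-3033 + \frac{1}{2 \left(0 - 8\right)}\right)} = - \frac{1595562}{2 \frac{1}{2 \left(-8\right)} \left(-3033 + \frac{1}{2 \left(-8\right)}\right)} = - \frac{1595562}{2 \cdot \frac{1}{2} \left(- \frac{1}{8}\right) \left(-3033 + \frac{1}{2} \left(- \frac{1}{8}\right)\right)} = - \frac{1595562}{2 \left(- \frac{1}{16}\right) \left(-3033 - \frac{1}{16}\right)} = - \frac{1595562}{2 \left(- \frac{1}{16}\right) \left(- \frac{48529}{16}\right)} = - \frac{1595562}{\frac{48529}{128}} = \left(-1595562\right) \frac{128}{48529} = - \frac{204231936}{48529}$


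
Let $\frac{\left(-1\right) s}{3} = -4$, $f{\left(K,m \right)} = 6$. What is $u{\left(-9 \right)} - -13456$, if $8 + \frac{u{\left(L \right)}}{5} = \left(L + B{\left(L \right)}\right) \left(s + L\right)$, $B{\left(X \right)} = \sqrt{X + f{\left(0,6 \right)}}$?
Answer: $13281 + 15 i \sqrt{3} \approx 13281.0 + 25.981 i$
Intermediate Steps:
$s = 12$ ($s = \left(-3\right) \left(-4\right) = 12$)
$B{\left(X \right)} = \sqrt{6 + X}$ ($B{\left(X \right)} = \sqrt{X + 6} = \sqrt{6 + X}$)
$u{\left(L \right)} = -40 + 5 \left(12 + L\right) \left(L + \sqrt{6 + L}\right)$ ($u{\left(L \right)} = -40 + 5 \left(L + \sqrt{6 + L}\right) \left(12 + L\right) = -40 + 5 \left(12 + L\right) \left(L + \sqrt{6 + L}\right)$)
$u{\left(-9 \right)} - -13456 = \left(-40 + 5 \left(-9\right)^{2} + 60 \left(-9\right) + 60 \sqrt{6 - 9} + 5 \left(-9\right) \sqrt{6 - 9}\right) - -13456 = \left(-40 + 5 \cdot 81 - 540 + 60 \sqrt{-3} + 5 \left(-9\right) \sqrt{-3}\right) + 13456 = \left(-40 + 405 - 540 + 60 i \sqrt{3} + 5 \left(-9\right) i \sqrt{3}\right) + 13456 = \left(-40 + 405 - 540 + 60 i \sqrt{3} - 45 i \sqrt{3}\right) + 13456 = \left(-175 + 15 i \sqrt{3}\right) + 13456 = 13281 + 15 i \sqrt{3}$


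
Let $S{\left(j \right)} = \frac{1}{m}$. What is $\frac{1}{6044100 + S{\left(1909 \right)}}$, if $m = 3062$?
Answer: $\frac{3062}{18507034201} \approx 1.6545 \cdot 10^{-7}$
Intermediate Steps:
$S{\left(j \right)} = \frac{1}{3062}$
$\frac{1}{6044100 + S{\left(1909 \right)}} = \frac{1}{6044100 + \frac{1}{3062}} = \frac{1}{\frac{18507034201}{3062}} = \frac{3062}{18507034201}$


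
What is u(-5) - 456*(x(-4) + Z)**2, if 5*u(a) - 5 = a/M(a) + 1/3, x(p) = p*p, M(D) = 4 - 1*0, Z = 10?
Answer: -18495311/60 ≈ -3.0826e+5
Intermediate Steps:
M(D) = 4 (M(D) = 4 + 0 = 4)
x(p) = p**2
u(a) = 16/15 + a/20 (u(a) = 1 + (a/4 + 1/3)/5 = 1 + (1/3 + a/4)/5 = 1 + (1/15 + a/20) = 16/15 + a/20)
u(-5) - 456*(x(-4) + Z)**2 = (16/15 + (1/20)*(-5)) - 456*((-4)**2 + 10)**2 = (16/15 - 1/4) - 456*(16 + 10)**2 = 49/60 - 456*26**2 = 49/60 - 456*676 = 49/60 - 308256 = -18495311/60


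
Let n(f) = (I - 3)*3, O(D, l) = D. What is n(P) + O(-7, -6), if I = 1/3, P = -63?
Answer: -15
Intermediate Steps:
I = ⅓ ≈ 0.33333
n(f) = -8 (n(f) = (⅓ - 3)*3 = -8/3*3 = -8)
n(P) + O(-7, -6) = -8 - 7 = -15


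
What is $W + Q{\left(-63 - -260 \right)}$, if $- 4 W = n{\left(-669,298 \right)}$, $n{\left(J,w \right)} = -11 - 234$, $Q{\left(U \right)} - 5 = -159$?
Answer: $- \frac{371}{4} \approx -92.75$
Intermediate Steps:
$Q{\left(U \right)} = -154$ ($Q{\left(U \right)} = 5 - 159 = -154$)
$n{\left(J,w \right)} = -245$ ($n{\left(J,w \right)} = -11 - 234 = -245$)
$W = \frac{245}{4}$ ($W = \left(- \frac{1}{4}\right) \left(-245\right) = \frac{245}{4} \approx 61.25$)
$W + Q{\left(-63 - -260 \right)} = \frac{245}{4} - 154 = - \frac{371}{4}$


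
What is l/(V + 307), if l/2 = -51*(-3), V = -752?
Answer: -306/445 ≈ -0.68764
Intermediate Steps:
l = 306 (l = 2*(-51*(-3)) = 2*153 = 306)
l/(V + 307) = 306/(-752 + 307) = 306/(-445) = -1/445*306 = -306/445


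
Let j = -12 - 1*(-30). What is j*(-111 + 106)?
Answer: -90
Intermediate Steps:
j = 18 (j = -12 + 30 = 18)
j*(-111 + 106) = 18*(-111 + 106) = 18*(-5) = -90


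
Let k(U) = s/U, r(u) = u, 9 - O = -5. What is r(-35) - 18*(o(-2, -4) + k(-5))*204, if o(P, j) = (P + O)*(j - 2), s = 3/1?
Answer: 1332761/5 ≈ 2.6655e+5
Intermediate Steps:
O = 14 (O = 9 - 1*(-5) = 9 + 5 = 14)
s = 3 (s = 3*1 = 3)
k(U) = 3/U
o(P, j) = (-2 + j)*(14 + P) (o(P, j) = (P + 14)*(j - 2) = (14 + P)*(-2 + j) = (-2 + j)*(14 + P))
r(-35) - 18*(o(-2, -4) + k(-5))*204 = -35 - 18*((-28 - 2*(-2) + 14*(-4) - 2*(-4)) + 3/(-5))*204 = -35 - 18*((-28 + 4 - 56 + 8) + 3*(-⅕))*204 = -35 - 18*(-72 - ⅗)*204 = -35 - 18*(-363/5)*204 = -35 + (6534/5)*204 = -35 + 1332936/5 = 1332761/5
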